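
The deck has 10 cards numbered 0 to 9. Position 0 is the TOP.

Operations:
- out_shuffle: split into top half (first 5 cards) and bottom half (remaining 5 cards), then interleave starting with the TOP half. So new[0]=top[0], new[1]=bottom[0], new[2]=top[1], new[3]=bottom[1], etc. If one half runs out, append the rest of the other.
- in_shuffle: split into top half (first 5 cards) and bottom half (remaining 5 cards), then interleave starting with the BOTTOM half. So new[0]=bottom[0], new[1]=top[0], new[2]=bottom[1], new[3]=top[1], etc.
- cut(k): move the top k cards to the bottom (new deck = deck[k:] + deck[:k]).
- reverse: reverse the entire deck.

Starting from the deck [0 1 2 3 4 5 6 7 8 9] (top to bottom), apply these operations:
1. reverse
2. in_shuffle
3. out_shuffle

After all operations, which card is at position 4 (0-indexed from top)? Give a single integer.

After op 1 (reverse): [9 8 7 6 5 4 3 2 1 0]
After op 2 (in_shuffle): [4 9 3 8 2 7 1 6 0 5]
After op 3 (out_shuffle): [4 7 9 1 3 6 8 0 2 5]
Position 4: card 3.

Answer: 3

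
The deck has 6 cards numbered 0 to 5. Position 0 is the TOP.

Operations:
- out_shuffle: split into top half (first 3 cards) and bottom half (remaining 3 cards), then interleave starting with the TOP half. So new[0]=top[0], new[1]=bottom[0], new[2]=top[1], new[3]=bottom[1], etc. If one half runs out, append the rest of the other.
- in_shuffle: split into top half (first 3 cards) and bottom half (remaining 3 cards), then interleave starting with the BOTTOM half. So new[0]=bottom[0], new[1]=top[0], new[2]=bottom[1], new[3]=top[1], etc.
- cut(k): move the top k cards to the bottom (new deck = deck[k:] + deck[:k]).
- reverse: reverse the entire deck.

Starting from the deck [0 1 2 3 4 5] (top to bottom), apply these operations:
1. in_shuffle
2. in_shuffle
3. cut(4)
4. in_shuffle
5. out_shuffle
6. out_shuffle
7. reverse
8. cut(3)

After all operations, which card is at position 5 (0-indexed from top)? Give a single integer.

Answer: 5

Derivation:
After op 1 (in_shuffle): [3 0 4 1 5 2]
After op 2 (in_shuffle): [1 3 5 0 2 4]
After op 3 (cut(4)): [2 4 1 3 5 0]
After op 4 (in_shuffle): [3 2 5 4 0 1]
After op 5 (out_shuffle): [3 4 2 0 5 1]
After op 6 (out_shuffle): [3 0 4 5 2 1]
After op 7 (reverse): [1 2 5 4 0 3]
After op 8 (cut(3)): [4 0 3 1 2 5]
Position 5: card 5.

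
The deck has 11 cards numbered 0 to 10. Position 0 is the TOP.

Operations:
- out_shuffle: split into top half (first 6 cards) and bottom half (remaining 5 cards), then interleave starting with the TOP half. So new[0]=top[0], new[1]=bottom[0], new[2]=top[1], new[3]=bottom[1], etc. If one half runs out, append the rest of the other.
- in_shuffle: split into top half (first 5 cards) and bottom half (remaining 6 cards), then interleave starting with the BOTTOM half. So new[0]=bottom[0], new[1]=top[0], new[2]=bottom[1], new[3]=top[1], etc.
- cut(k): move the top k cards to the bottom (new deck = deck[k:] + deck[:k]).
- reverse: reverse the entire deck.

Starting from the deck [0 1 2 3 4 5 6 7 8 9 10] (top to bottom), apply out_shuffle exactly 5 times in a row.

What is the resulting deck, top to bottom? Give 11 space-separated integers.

After op 1 (out_shuffle): [0 6 1 7 2 8 3 9 4 10 5]
After op 2 (out_shuffle): [0 3 6 9 1 4 7 10 2 5 8]
After op 3 (out_shuffle): [0 7 3 10 6 2 9 5 1 8 4]
After op 4 (out_shuffle): [0 9 7 5 3 1 10 8 6 4 2]
After op 5 (out_shuffle): [0 10 9 8 7 6 5 4 3 2 1]

Answer: 0 10 9 8 7 6 5 4 3 2 1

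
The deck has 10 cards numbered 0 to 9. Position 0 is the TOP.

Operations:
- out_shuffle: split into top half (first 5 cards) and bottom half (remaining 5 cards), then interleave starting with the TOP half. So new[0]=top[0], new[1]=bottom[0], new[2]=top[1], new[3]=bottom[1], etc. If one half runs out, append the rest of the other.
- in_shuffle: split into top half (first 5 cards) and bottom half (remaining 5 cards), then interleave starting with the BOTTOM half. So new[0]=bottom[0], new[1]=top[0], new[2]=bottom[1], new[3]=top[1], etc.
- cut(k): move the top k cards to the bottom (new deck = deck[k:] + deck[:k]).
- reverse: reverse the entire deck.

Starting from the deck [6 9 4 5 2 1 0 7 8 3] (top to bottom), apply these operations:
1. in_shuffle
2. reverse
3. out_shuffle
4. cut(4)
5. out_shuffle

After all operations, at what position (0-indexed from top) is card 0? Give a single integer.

Answer: 2

Derivation:
After op 1 (in_shuffle): [1 6 0 9 7 4 8 5 3 2]
After op 2 (reverse): [2 3 5 8 4 7 9 0 6 1]
After op 3 (out_shuffle): [2 7 3 9 5 0 8 6 4 1]
After op 4 (cut(4)): [5 0 8 6 4 1 2 7 3 9]
After op 5 (out_shuffle): [5 1 0 2 8 7 6 3 4 9]
Card 0 is at position 2.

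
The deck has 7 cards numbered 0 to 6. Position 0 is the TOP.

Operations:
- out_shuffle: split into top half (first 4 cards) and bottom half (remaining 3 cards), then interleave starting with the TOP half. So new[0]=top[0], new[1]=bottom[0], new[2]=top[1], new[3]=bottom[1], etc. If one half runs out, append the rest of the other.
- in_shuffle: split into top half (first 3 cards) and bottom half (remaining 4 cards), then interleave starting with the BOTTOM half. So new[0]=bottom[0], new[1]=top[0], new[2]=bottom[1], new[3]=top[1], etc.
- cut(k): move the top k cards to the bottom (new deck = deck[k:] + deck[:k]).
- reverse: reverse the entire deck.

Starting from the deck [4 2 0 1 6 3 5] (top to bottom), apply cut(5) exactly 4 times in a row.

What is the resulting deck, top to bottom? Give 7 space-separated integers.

After op 1 (cut(5)): [3 5 4 2 0 1 6]
After op 2 (cut(5)): [1 6 3 5 4 2 0]
After op 3 (cut(5)): [2 0 1 6 3 5 4]
After op 4 (cut(5)): [5 4 2 0 1 6 3]

Answer: 5 4 2 0 1 6 3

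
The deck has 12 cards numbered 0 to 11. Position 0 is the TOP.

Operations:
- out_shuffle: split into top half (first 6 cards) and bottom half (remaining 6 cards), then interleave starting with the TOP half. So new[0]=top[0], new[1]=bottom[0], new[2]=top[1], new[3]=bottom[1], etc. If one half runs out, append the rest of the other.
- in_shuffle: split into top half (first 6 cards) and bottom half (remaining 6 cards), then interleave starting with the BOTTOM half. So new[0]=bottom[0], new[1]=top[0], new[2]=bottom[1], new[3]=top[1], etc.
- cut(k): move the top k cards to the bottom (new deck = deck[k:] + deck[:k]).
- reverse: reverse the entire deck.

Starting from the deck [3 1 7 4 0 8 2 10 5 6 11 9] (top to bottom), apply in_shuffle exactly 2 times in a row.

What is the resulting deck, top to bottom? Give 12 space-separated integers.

After op 1 (in_shuffle): [2 3 10 1 5 7 6 4 11 0 9 8]
After op 2 (in_shuffle): [6 2 4 3 11 10 0 1 9 5 8 7]

Answer: 6 2 4 3 11 10 0 1 9 5 8 7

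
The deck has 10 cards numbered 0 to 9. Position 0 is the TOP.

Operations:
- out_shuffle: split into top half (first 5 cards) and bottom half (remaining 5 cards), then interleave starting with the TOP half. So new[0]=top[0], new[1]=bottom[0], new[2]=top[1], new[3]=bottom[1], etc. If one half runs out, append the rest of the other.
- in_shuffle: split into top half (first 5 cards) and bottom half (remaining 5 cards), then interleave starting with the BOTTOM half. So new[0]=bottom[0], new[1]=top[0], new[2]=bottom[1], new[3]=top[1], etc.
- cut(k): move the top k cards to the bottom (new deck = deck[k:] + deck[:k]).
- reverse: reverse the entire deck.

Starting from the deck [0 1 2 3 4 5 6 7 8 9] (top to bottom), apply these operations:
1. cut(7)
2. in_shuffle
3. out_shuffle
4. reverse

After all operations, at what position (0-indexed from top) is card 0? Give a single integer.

Answer: 4

Derivation:
After op 1 (cut(7)): [7 8 9 0 1 2 3 4 5 6]
After op 2 (in_shuffle): [2 7 3 8 4 9 5 0 6 1]
After op 3 (out_shuffle): [2 9 7 5 3 0 8 6 4 1]
After op 4 (reverse): [1 4 6 8 0 3 5 7 9 2]
Card 0 is at position 4.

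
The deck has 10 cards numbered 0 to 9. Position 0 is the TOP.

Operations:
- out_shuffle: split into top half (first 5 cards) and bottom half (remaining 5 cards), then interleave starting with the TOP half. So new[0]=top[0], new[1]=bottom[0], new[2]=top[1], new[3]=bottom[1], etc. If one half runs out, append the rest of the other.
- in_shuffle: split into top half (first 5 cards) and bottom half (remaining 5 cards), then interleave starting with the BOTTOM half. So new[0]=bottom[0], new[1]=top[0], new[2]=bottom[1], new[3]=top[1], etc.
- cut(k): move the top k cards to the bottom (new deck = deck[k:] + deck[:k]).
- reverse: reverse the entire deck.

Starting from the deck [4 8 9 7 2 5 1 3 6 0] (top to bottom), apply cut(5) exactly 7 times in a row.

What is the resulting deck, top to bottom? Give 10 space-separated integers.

Answer: 5 1 3 6 0 4 8 9 7 2

Derivation:
After op 1 (cut(5)): [5 1 3 6 0 4 8 9 7 2]
After op 2 (cut(5)): [4 8 9 7 2 5 1 3 6 0]
After op 3 (cut(5)): [5 1 3 6 0 4 8 9 7 2]
After op 4 (cut(5)): [4 8 9 7 2 5 1 3 6 0]
After op 5 (cut(5)): [5 1 3 6 0 4 8 9 7 2]
After op 6 (cut(5)): [4 8 9 7 2 5 1 3 6 0]
After op 7 (cut(5)): [5 1 3 6 0 4 8 9 7 2]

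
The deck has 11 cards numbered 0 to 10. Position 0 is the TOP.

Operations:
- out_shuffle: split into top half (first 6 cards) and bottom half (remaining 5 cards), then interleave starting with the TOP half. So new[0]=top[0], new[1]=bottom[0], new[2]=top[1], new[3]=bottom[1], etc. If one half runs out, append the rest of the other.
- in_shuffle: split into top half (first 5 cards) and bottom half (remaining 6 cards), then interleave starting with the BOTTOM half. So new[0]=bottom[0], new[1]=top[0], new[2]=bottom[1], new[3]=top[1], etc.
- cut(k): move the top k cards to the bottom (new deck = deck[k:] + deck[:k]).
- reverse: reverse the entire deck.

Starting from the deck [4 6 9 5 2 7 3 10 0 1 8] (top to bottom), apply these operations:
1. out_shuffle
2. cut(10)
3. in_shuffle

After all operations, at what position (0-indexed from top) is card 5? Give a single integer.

Answer: 4

Derivation:
After op 1 (out_shuffle): [4 3 6 10 9 0 5 1 2 8 7]
After op 2 (cut(10)): [7 4 3 6 10 9 0 5 1 2 8]
After op 3 (in_shuffle): [9 7 0 4 5 3 1 6 2 10 8]
Card 5 is at position 4.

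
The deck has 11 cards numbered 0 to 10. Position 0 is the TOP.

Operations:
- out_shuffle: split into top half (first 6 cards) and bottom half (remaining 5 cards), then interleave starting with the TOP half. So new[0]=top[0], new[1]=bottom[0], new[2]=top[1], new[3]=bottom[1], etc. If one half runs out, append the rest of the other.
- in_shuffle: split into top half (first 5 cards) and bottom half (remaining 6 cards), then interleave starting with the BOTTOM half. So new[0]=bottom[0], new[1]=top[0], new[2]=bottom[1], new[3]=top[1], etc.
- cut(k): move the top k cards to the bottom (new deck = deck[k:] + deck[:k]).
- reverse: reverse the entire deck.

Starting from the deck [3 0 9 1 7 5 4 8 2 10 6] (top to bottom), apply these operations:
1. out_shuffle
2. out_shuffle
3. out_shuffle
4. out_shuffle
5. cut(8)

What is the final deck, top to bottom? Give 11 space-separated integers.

Answer: 4 7 9 3 10 8 5 1 0 6 2

Derivation:
After op 1 (out_shuffle): [3 4 0 8 9 2 1 10 7 6 5]
After op 2 (out_shuffle): [3 1 4 10 0 7 8 6 9 5 2]
After op 3 (out_shuffle): [3 8 1 6 4 9 10 5 0 2 7]
After op 4 (out_shuffle): [3 10 8 5 1 0 6 2 4 7 9]
After op 5 (cut(8)): [4 7 9 3 10 8 5 1 0 6 2]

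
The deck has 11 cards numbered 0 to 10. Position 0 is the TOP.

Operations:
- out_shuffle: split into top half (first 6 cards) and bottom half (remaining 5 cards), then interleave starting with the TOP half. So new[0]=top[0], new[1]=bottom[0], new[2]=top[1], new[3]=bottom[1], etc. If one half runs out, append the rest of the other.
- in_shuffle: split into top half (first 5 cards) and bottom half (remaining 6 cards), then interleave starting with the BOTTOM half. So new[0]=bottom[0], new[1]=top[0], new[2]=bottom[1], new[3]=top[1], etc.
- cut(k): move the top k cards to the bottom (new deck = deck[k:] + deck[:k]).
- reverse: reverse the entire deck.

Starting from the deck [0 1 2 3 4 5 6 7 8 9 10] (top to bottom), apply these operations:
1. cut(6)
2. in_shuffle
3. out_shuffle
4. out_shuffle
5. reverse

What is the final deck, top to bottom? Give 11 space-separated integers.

After op 1 (cut(6)): [6 7 8 9 10 0 1 2 3 4 5]
After op 2 (in_shuffle): [0 6 1 7 2 8 3 9 4 10 5]
After op 3 (out_shuffle): [0 3 6 9 1 4 7 10 2 5 8]
After op 4 (out_shuffle): [0 7 3 10 6 2 9 5 1 8 4]
After op 5 (reverse): [4 8 1 5 9 2 6 10 3 7 0]

Answer: 4 8 1 5 9 2 6 10 3 7 0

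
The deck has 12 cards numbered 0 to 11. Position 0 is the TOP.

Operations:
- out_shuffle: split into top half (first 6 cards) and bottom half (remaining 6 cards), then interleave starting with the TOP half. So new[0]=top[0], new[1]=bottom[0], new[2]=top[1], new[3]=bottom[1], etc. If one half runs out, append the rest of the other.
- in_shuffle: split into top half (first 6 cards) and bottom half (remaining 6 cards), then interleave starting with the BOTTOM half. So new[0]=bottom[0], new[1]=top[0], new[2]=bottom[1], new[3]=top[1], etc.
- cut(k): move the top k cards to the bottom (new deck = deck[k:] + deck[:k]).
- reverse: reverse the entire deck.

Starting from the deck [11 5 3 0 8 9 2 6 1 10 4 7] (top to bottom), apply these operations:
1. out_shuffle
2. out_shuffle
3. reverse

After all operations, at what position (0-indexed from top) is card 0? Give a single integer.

After op 1 (out_shuffle): [11 2 5 6 3 1 0 10 8 4 9 7]
After op 2 (out_shuffle): [11 0 2 10 5 8 6 4 3 9 1 7]
After op 3 (reverse): [7 1 9 3 4 6 8 5 10 2 0 11]
Card 0 is at position 10.

Answer: 10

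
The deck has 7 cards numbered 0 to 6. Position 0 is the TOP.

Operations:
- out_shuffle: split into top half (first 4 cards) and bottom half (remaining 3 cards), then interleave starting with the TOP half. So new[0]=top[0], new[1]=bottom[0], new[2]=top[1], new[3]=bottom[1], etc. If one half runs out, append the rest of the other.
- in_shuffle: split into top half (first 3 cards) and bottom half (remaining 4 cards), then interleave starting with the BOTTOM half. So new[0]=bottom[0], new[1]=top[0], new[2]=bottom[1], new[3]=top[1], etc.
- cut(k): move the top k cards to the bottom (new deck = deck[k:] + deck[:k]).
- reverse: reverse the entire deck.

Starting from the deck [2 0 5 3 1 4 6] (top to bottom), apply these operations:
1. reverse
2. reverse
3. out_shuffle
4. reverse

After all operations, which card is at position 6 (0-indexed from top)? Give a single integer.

Answer: 2

Derivation:
After op 1 (reverse): [6 4 1 3 5 0 2]
After op 2 (reverse): [2 0 5 3 1 4 6]
After op 3 (out_shuffle): [2 1 0 4 5 6 3]
After op 4 (reverse): [3 6 5 4 0 1 2]
Position 6: card 2.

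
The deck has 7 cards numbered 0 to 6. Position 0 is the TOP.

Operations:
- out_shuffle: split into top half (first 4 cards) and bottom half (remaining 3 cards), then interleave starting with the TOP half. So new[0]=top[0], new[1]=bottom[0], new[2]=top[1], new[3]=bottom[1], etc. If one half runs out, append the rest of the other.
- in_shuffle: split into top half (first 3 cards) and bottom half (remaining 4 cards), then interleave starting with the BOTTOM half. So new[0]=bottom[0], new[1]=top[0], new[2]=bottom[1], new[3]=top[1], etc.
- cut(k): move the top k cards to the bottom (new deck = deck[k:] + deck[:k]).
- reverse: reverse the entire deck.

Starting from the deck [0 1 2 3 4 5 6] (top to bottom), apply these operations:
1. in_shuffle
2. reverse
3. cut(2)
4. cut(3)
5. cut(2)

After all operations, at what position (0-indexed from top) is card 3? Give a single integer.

After op 1 (in_shuffle): [3 0 4 1 5 2 6]
After op 2 (reverse): [6 2 5 1 4 0 3]
After op 3 (cut(2)): [5 1 4 0 3 6 2]
After op 4 (cut(3)): [0 3 6 2 5 1 4]
After op 5 (cut(2)): [6 2 5 1 4 0 3]
Card 3 is at position 6.

Answer: 6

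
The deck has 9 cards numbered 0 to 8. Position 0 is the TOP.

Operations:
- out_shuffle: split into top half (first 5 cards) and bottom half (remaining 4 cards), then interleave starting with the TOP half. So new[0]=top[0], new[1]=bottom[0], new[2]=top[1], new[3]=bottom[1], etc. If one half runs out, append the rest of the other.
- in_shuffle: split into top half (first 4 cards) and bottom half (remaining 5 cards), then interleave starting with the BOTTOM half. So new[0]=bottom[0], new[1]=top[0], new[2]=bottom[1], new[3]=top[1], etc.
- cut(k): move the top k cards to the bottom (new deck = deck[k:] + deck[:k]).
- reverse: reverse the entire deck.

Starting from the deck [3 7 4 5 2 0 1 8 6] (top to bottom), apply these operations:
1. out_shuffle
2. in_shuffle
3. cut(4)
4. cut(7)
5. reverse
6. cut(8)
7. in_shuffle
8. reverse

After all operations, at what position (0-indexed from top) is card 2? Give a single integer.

After op 1 (out_shuffle): [3 0 7 1 4 8 5 6 2]
After op 2 (in_shuffle): [4 3 8 0 5 7 6 1 2]
After op 3 (cut(4)): [5 7 6 1 2 4 3 8 0]
After op 4 (cut(7)): [8 0 5 7 6 1 2 4 3]
After op 5 (reverse): [3 4 2 1 6 7 5 0 8]
After op 6 (cut(8)): [8 3 4 2 1 6 7 5 0]
After op 7 (in_shuffle): [1 8 6 3 7 4 5 2 0]
After op 8 (reverse): [0 2 5 4 7 3 6 8 1]
Card 2 is at position 1.

Answer: 1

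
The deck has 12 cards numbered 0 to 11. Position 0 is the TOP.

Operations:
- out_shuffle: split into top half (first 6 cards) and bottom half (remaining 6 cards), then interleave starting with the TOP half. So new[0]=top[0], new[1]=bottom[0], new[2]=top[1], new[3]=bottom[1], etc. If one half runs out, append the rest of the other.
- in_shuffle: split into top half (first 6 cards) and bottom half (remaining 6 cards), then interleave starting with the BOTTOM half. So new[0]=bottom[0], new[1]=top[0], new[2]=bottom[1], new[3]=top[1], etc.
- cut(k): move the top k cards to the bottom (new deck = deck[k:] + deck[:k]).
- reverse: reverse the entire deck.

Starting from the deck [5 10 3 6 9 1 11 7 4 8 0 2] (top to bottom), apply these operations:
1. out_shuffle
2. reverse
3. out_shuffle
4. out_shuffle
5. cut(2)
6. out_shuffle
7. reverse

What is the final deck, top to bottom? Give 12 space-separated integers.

After op 1 (out_shuffle): [5 11 10 7 3 4 6 8 9 0 1 2]
After op 2 (reverse): [2 1 0 9 8 6 4 3 7 10 11 5]
After op 3 (out_shuffle): [2 4 1 3 0 7 9 10 8 11 6 5]
After op 4 (out_shuffle): [2 9 4 10 1 8 3 11 0 6 7 5]
After op 5 (cut(2)): [4 10 1 8 3 11 0 6 7 5 2 9]
After op 6 (out_shuffle): [4 0 10 6 1 7 8 5 3 2 11 9]
After op 7 (reverse): [9 11 2 3 5 8 7 1 6 10 0 4]

Answer: 9 11 2 3 5 8 7 1 6 10 0 4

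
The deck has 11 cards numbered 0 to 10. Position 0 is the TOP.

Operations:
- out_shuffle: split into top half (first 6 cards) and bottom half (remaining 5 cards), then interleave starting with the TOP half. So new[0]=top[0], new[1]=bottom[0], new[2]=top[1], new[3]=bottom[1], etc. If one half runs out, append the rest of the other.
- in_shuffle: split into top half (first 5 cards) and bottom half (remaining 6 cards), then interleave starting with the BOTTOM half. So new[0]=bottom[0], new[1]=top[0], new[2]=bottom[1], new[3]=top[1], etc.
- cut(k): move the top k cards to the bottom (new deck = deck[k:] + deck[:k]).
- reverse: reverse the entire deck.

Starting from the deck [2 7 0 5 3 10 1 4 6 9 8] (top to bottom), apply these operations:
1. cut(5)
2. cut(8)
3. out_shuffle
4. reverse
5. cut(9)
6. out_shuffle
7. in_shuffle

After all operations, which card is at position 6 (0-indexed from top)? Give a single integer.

Answer: 1

Derivation:
After op 1 (cut(5)): [10 1 4 6 9 8 2 7 0 5 3]
After op 2 (cut(8)): [0 5 3 10 1 4 6 9 8 2 7]
After op 3 (out_shuffle): [0 6 5 9 3 8 10 2 1 7 4]
After op 4 (reverse): [4 7 1 2 10 8 3 9 5 6 0]
After op 5 (cut(9)): [6 0 4 7 1 2 10 8 3 9 5]
After op 6 (out_shuffle): [6 10 0 8 4 3 7 9 1 5 2]
After op 7 (in_shuffle): [3 6 7 10 9 0 1 8 5 4 2]
Position 6: card 1.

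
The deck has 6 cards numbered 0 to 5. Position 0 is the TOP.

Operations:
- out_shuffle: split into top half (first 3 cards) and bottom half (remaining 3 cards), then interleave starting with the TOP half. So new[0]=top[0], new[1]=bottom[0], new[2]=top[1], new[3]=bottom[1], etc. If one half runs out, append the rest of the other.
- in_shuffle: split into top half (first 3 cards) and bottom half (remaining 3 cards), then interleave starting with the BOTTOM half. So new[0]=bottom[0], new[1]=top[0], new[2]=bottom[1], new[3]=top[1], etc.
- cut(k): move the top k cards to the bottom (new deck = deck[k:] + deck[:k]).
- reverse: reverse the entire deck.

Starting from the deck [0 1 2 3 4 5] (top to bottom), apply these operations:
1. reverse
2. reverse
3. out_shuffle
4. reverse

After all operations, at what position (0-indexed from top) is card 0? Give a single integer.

After op 1 (reverse): [5 4 3 2 1 0]
After op 2 (reverse): [0 1 2 3 4 5]
After op 3 (out_shuffle): [0 3 1 4 2 5]
After op 4 (reverse): [5 2 4 1 3 0]
Card 0 is at position 5.

Answer: 5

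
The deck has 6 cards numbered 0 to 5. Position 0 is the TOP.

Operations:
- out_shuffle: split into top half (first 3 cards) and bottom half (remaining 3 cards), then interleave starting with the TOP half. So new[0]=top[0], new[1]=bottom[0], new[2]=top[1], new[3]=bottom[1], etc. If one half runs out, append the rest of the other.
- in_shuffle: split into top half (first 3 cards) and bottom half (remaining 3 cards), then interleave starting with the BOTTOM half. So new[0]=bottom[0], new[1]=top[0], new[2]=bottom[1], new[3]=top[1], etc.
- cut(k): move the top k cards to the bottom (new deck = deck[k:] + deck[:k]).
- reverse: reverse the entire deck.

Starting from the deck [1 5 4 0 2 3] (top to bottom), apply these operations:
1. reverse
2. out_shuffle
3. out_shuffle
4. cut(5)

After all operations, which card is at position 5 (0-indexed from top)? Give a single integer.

Answer: 2

Derivation:
After op 1 (reverse): [3 2 0 4 5 1]
After op 2 (out_shuffle): [3 4 2 5 0 1]
After op 3 (out_shuffle): [3 5 4 0 2 1]
After op 4 (cut(5)): [1 3 5 4 0 2]
Position 5: card 2.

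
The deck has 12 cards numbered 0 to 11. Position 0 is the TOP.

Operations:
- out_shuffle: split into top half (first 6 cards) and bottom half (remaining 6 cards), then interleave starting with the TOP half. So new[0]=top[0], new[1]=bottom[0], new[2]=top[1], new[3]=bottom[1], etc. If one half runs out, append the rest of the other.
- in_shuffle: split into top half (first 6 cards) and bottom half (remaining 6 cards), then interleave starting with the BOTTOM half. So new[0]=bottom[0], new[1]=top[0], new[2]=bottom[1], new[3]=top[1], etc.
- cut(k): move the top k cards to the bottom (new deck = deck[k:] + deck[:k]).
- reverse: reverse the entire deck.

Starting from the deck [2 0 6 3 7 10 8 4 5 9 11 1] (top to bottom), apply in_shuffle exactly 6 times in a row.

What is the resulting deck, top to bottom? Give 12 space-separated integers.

Answer: 1 11 9 5 4 8 10 7 3 6 0 2

Derivation:
After op 1 (in_shuffle): [8 2 4 0 5 6 9 3 11 7 1 10]
After op 2 (in_shuffle): [9 8 3 2 11 4 7 0 1 5 10 6]
After op 3 (in_shuffle): [7 9 0 8 1 3 5 2 10 11 6 4]
After op 4 (in_shuffle): [5 7 2 9 10 0 11 8 6 1 4 3]
After op 5 (in_shuffle): [11 5 8 7 6 2 1 9 4 10 3 0]
After op 6 (in_shuffle): [1 11 9 5 4 8 10 7 3 6 0 2]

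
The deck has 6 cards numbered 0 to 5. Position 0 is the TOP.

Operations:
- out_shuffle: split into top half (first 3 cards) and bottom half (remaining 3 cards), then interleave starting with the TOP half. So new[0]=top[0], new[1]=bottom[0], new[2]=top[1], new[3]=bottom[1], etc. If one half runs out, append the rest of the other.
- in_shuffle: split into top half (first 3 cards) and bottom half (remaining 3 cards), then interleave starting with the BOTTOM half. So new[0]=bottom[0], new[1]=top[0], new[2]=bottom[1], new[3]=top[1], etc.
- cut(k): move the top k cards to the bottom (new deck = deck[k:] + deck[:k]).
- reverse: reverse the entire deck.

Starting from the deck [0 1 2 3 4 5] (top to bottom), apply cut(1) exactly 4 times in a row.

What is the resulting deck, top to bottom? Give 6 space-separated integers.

After op 1 (cut(1)): [1 2 3 4 5 0]
After op 2 (cut(1)): [2 3 4 5 0 1]
After op 3 (cut(1)): [3 4 5 0 1 2]
After op 4 (cut(1)): [4 5 0 1 2 3]

Answer: 4 5 0 1 2 3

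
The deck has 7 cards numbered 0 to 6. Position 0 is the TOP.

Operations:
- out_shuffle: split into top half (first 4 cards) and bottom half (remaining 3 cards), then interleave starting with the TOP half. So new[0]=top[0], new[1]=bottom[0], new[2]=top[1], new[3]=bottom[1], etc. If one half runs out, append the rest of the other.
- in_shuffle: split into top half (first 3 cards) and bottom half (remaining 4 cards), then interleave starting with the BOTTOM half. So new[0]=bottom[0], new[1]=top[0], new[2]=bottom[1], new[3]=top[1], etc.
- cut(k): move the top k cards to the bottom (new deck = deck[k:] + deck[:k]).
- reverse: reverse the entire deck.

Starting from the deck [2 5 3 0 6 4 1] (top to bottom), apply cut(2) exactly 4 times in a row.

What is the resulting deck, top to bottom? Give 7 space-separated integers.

Answer: 5 3 0 6 4 1 2

Derivation:
After op 1 (cut(2)): [3 0 6 4 1 2 5]
After op 2 (cut(2)): [6 4 1 2 5 3 0]
After op 3 (cut(2)): [1 2 5 3 0 6 4]
After op 4 (cut(2)): [5 3 0 6 4 1 2]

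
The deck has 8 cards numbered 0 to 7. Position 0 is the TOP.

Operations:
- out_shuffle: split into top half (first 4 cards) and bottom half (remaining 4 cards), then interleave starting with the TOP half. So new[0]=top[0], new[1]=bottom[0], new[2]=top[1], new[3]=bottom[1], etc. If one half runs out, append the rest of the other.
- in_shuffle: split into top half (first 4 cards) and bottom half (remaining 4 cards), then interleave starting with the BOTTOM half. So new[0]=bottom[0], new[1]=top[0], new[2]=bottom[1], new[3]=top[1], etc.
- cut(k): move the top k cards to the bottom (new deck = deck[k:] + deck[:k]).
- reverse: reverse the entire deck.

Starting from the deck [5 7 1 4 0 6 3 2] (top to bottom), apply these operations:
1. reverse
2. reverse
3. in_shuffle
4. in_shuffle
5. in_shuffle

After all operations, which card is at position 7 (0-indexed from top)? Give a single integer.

Answer: 5

Derivation:
After op 1 (reverse): [2 3 6 0 4 1 7 5]
After op 2 (reverse): [5 7 1 4 0 6 3 2]
After op 3 (in_shuffle): [0 5 6 7 3 1 2 4]
After op 4 (in_shuffle): [3 0 1 5 2 6 4 7]
After op 5 (in_shuffle): [2 3 6 0 4 1 7 5]
Position 7: card 5.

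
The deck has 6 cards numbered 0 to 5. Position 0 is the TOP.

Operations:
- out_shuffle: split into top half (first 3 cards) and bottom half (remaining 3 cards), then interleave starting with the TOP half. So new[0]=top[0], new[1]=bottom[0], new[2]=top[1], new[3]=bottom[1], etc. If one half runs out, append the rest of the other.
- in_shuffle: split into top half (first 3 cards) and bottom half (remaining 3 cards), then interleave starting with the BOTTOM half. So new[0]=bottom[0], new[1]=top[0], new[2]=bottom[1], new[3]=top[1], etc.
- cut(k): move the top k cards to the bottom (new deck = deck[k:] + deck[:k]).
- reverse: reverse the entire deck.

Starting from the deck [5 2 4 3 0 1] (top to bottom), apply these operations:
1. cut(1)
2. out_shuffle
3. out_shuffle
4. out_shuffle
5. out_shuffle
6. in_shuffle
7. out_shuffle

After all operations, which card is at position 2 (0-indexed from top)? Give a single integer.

After op 1 (cut(1)): [2 4 3 0 1 5]
After op 2 (out_shuffle): [2 0 4 1 3 5]
After op 3 (out_shuffle): [2 1 0 3 4 5]
After op 4 (out_shuffle): [2 3 1 4 0 5]
After op 5 (out_shuffle): [2 4 3 0 1 5]
After op 6 (in_shuffle): [0 2 1 4 5 3]
After op 7 (out_shuffle): [0 4 2 5 1 3]
Position 2: card 2.

Answer: 2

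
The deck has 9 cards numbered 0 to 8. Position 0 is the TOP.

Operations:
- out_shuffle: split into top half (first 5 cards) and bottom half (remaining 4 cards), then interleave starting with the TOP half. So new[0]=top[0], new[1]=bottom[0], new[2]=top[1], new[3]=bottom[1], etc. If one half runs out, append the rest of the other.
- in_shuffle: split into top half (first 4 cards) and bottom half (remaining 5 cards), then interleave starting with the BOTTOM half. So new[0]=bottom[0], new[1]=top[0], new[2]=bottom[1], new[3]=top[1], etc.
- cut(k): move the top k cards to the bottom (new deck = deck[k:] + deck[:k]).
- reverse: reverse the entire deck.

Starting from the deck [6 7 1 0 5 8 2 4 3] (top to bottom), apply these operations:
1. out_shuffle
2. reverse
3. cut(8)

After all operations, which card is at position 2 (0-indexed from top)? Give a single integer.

After op 1 (out_shuffle): [6 8 7 2 1 4 0 3 5]
After op 2 (reverse): [5 3 0 4 1 2 7 8 6]
After op 3 (cut(8)): [6 5 3 0 4 1 2 7 8]
Position 2: card 3.

Answer: 3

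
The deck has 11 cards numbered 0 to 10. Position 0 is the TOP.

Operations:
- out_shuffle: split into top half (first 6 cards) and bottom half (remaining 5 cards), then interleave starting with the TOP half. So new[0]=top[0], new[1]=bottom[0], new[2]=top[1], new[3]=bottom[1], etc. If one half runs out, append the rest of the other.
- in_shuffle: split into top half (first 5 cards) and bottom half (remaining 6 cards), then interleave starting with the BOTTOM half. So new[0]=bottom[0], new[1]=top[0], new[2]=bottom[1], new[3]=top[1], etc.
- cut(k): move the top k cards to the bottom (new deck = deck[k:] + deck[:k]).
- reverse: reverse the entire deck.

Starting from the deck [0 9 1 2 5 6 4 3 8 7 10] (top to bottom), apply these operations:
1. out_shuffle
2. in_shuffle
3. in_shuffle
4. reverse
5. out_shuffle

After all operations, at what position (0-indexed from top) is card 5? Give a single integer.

After op 1 (out_shuffle): [0 4 9 3 1 8 2 7 5 10 6]
After op 2 (in_shuffle): [8 0 2 4 7 9 5 3 10 1 6]
After op 3 (in_shuffle): [9 8 5 0 3 2 10 4 1 7 6]
After op 4 (reverse): [6 7 1 4 10 2 3 0 5 8 9]
After op 5 (out_shuffle): [6 3 7 0 1 5 4 8 10 9 2]
Card 5 is at position 5.

Answer: 5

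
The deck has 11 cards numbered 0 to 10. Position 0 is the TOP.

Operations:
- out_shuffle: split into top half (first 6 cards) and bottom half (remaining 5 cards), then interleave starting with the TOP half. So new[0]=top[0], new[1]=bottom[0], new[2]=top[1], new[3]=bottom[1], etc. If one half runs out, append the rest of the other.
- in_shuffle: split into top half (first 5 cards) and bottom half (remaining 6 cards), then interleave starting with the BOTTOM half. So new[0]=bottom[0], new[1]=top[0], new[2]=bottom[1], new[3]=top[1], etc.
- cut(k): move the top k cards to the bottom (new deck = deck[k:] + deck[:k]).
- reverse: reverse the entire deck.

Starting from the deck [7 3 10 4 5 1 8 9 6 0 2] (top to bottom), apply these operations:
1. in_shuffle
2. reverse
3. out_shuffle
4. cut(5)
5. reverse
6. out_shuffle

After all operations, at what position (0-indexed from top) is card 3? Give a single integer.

After op 1 (in_shuffle): [1 7 8 3 9 10 6 4 0 5 2]
After op 2 (reverse): [2 5 0 4 6 10 9 3 8 7 1]
After op 3 (out_shuffle): [2 9 5 3 0 8 4 7 6 1 10]
After op 4 (cut(5)): [8 4 7 6 1 10 2 9 5 3 0]
After op 5 (reverse): [0 3 5 9 2 10 1 6 7 4 8]
After op 6 (out_shuffle): [0 1 3 6 5 7 9 4 2 8 10]
Card 3 is at position 2.

Answer: 2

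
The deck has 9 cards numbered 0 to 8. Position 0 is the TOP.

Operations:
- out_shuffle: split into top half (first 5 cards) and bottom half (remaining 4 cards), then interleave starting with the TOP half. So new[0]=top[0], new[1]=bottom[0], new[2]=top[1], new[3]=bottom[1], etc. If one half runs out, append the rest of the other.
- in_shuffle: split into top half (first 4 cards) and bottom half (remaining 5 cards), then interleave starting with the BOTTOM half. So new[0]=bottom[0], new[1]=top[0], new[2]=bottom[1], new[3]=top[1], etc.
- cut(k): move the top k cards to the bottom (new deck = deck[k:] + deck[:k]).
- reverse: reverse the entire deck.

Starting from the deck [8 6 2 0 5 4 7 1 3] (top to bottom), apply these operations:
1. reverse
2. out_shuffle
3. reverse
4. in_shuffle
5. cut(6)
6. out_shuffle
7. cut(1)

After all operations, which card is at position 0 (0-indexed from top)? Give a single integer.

Answer: 2

Derivation:
After op 1 (reverse): [3 1 7 4 5 0 2 6 8]
After op 2 (out_shuffle): [3 0 1 2 7 6 4 8 5]
After op 3 (reverse): [5 8 4 6 7 2 1 0 3]
After op 4 (in_shuffle): [7 5 2 8 1 4 0 6 3]
After op 5 (cut(6)): [0 6 3 7 5 2 8 1 4]
After op 6 (out_shuffle): [0 2 6 8 3 1 7 4 5]
After op 7 (cut(1)): [2 6 8 3 1 7 4 5 0]
Position 0: card 2.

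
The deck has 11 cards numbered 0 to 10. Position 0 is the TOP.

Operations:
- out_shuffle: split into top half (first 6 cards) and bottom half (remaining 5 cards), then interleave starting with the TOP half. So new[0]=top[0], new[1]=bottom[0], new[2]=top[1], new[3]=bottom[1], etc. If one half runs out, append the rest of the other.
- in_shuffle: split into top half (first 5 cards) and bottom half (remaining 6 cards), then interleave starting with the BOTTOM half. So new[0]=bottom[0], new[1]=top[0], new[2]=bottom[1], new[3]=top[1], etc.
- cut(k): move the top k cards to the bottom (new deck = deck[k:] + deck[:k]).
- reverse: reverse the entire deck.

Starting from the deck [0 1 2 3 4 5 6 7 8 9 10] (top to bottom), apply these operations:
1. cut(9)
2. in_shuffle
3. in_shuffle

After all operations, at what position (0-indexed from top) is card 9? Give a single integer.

Answer: 3

Derivation:
After op 1 (cut(9)): [9 10 0 1 2 3 4 5 6 7 8]
After op 2 (in_shuffle): [3 9 4 10 5 0 6 1 7 2 8]
After op 3 (in_shuffle): [0 3 6 9 1 4 7 10 2 5 8]
Card 9 is at position 3.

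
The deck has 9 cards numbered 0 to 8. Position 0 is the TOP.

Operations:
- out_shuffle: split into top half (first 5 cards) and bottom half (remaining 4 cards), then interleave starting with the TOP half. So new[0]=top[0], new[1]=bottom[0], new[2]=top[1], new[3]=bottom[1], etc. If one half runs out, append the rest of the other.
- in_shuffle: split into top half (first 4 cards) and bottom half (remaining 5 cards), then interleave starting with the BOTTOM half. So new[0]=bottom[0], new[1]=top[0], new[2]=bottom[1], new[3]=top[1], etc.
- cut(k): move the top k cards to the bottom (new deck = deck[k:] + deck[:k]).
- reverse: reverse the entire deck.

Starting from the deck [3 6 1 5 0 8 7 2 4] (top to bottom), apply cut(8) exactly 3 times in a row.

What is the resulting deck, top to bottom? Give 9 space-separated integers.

Answer: 7 2 4 3 6 1 5 0 8

Derivation:
After op 1 (cut(8)): [4 3 6 1 5 0 8 7 2]
After op 2 (cut(8)): [2 4 3 6 1 5 0 8 7]
After op 3 (cut(8)): [7 2 4 3 6 1 5 0 8]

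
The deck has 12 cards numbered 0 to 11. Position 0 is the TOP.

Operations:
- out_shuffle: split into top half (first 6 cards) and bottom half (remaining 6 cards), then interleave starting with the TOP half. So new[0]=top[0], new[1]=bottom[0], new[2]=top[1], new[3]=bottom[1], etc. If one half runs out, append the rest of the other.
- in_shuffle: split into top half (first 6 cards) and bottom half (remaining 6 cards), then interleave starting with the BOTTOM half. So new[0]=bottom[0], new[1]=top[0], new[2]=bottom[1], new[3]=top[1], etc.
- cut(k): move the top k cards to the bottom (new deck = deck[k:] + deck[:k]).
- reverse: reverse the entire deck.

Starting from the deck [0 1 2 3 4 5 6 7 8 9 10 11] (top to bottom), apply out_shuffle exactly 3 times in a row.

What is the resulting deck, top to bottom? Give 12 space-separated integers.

Answer: 0 7 3 10 6 2 9 5 1 8 4 11

Derivation:
After op 1 (out_shuffle): [0 6 1 7 2 8 3 9 4 10 5 11]
After op 2 (out_shuffle): [0 3 6 9 1 4 7 10 2 5 8 11]
After op 3 (out_shuffle): [0 7 3 10 6 2 9 5 1 8 4 11]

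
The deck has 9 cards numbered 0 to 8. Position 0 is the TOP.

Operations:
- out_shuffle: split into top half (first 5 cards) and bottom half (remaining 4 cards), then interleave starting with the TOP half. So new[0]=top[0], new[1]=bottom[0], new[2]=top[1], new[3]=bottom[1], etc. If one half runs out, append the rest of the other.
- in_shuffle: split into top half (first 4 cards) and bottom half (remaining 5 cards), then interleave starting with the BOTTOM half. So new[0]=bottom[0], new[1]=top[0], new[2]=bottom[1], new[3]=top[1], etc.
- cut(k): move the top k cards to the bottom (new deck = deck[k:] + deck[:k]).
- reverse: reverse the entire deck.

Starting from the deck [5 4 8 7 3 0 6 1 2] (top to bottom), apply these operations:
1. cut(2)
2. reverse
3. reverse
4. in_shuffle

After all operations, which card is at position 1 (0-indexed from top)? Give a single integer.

Answer: 8

Derivation:
After op 1 (cut(2)): [8 7 3 0 6 1 2 5 4]
After op 2 (reverse): [4 5 2 1 6 0 3 7 8]
After op 3 (reverse): [8 7 3 0 6 1 2 5 4]
After op 4 (in_shuffle): [6 8 1 7 2 3 5 0 4]
Position 1: card 8.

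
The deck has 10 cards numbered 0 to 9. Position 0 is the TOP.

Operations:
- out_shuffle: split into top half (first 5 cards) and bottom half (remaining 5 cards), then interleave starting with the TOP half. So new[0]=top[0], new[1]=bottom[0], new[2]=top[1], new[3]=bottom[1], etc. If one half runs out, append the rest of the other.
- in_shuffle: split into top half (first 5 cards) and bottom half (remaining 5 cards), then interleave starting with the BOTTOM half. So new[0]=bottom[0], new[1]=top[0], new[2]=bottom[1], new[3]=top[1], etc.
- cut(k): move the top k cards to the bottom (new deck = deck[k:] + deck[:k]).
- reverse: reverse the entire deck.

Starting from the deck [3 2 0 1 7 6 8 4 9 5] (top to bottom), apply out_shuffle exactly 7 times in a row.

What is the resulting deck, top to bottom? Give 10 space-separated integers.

After op 1 (out_shuffle): [3 6 2 8 0 4 1 9 7 5]
After op 2 (out_shuffle): [3 4 6 1 2 9 8 7 0 5]
After op 3 (out_shuffle): [3 9 4 8 6 7 1 0 2 5]
After op 4 (out_shuffle): [3 7 9 1 4 0 8 2 6 5]
After op 5 (out_shuffle): [3 0 7 8 9 2 1 6 4 5]
After op 6 (out_shuffle): [3 2 0 1 7 6 8 4 9 5]
After op 7 (out_shuffle): [3 6 2 8 0 4 1 9 7 5]

Answer: 3 6 2 8 0 4 1 9 7 5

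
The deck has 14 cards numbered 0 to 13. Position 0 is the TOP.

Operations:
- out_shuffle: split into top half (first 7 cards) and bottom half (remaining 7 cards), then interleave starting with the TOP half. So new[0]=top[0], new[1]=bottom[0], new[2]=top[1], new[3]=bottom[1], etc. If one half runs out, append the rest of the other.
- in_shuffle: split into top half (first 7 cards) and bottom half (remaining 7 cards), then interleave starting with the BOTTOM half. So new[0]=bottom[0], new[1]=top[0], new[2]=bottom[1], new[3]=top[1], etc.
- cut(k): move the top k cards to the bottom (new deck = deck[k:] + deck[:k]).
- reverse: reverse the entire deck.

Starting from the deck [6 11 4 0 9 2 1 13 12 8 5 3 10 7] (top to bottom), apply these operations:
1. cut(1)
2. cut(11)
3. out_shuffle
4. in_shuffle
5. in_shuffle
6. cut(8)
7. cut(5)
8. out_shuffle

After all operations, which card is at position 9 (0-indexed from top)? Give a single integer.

Answer: 3

Derivation:
After op 1 (cut(1)): [11 4 0 9 2 1 13 12 8 5 3 10 7 6]
After op 2 (cut(11)): [10 7 6 11 4 0 9 2 1 13 12 8 5 3]
After op 3 (out_shuffle): [10 2 7 1 6 13 11 12 4 8 0 5 9 3]
After op 4 (in_shuffle): [12 10 4 2 8 7 0 1 5 6 9 13 3 11]
After op 5 (in_shuffle): [1 12 5 10 6 4 9 2 13 8 3 7 11 0]
After op 6 (cut(8)): [13 8 3 7 11 0 1 12 5 10 6 4 9 2]
After op 7 (cut(5)): [0 1 12 5 10 6 4 9 2 13 8 3 7 11]
After op 8 (out_shuffle): [0 9 1 2 12 13 5 8 10 3 6 7 4 11]
Position 9: card 3.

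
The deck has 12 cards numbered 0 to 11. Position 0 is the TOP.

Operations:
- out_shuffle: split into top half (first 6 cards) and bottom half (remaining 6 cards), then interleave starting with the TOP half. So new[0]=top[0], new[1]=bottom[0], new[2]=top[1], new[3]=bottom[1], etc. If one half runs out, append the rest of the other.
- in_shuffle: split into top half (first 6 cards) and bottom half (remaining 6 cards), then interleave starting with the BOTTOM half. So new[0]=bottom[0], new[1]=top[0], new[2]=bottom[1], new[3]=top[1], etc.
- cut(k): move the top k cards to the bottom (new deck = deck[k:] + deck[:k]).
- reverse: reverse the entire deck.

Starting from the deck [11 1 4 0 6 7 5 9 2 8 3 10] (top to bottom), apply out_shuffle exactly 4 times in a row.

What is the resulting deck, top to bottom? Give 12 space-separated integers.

After op 1 (out_shuffle): [11 5 1 9 4 2 0 8 6 3 7 10]
After op 2 (out_shuffle): [11 0 5 8 1 6 9 3 4 7 2 10]
After op 3 (out_shuffle): [11 9 0 3 5 4 8 7 1 2 6 10]
After op 4 (out_shuffle): [11 8 9 7 0 1 3 2 5 6 4 10]

Answer: 11 8 9 7 0 1 3 2 5 6 4 10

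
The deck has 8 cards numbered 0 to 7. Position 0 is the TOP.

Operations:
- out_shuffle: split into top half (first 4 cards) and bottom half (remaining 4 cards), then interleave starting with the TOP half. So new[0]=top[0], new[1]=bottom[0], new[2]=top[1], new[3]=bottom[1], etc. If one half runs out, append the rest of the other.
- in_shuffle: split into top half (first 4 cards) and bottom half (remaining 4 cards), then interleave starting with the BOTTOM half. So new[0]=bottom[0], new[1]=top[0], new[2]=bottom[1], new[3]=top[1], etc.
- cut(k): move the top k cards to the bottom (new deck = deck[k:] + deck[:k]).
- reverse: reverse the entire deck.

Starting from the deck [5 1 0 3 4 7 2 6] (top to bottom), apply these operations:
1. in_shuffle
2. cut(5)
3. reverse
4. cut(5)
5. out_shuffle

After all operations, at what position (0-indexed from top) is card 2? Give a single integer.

After op 1 (in_shuffle): [4 5 7 1 2 0 6 3]
After op 2 (cut(5)): [0 6 3 4 5 7 1 2]
After op 3 (reverse): [2 1 7 5 4 3 6 0]
After op 4 (cut(5)): [3 6 0 2 1 7 5 4]
After op 5 (out_shuffle): [3 1 6 7 0 5 2 4]
Card 2 is at position 6.

Answer: 6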